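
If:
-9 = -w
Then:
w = 9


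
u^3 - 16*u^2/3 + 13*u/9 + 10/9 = (u - 5)*(u - 2/3)*(u + 1/3)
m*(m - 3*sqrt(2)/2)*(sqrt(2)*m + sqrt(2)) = sqrt(2)*m^3 - 3*m^2 + sqrt(2)*m^2 - 3*m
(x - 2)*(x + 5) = x^2 + 3*x - 10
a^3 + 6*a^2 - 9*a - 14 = (a - 2)*(a + 1)*(a + 7)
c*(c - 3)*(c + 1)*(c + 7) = c^4 + 5*c^3 - 17*c^2 - 21*c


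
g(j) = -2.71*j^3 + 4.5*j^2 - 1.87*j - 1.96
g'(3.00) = -48.04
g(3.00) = -40.24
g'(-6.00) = -348.55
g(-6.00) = 756.62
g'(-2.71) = -85.97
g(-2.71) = 90.09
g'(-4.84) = -235.88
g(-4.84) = 419.77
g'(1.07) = -1.55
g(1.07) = -2.13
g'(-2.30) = -65.58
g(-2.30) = 59.12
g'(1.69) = -9.88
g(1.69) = -5.35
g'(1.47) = -6.21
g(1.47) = -3.59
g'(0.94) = -0.59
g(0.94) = -1.99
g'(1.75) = -11.02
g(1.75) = -5.98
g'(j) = -8.13*j^2 + 9.0*j - 1.87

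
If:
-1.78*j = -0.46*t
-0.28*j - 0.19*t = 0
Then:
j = 0.00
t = 0.00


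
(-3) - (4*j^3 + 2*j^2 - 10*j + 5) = -4*j^3 - 2*j^2 + 10*j - 8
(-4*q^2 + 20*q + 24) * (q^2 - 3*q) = -4*q^4 + 32*q^3 - 36*q^2 - 72*q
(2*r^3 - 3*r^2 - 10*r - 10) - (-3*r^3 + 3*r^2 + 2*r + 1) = 5*r^3 - 6*r^2 - 12*r - 11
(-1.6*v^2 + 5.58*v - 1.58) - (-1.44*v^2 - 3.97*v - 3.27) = -0.16*v^2 + 9.55*v + 1.69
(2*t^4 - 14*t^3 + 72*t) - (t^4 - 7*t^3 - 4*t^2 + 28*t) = t^4 - 7*t^3 + 4*t^2 + 44*t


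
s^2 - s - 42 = (s - 7)*(s + 6)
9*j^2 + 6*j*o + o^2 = (3*j + o)^2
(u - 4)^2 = u^2 - 8*u + 16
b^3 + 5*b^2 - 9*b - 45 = (b - 3)*(b + 3)*(b + 5)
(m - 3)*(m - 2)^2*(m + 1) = m^4 - 6*m^3 + 9*m^2 + 4*m - 12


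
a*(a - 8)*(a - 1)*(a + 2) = a^4 - 7*a^3 - 10*a^2 + 16*a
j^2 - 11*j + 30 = (j - 6)*(j - 5)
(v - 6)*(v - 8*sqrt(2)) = v^2 - 8*sqrt(2)*v - 6*v + 48*sqrt(2)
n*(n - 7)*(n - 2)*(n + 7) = n^4 - 2*n^3 - 49*n^2 + 98*n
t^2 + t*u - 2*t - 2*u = (t - 2)*(t + u)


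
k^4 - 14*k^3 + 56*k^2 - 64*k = k*(k - 8)*(k - 4)*(k - 2)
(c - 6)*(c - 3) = c^2 - 9*c + 18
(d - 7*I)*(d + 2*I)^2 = d^3 - 3*I*d^2 + 24*d + 28*I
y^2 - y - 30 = (y - 6)*(y + 5)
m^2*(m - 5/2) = m^3 - 5*m^2/2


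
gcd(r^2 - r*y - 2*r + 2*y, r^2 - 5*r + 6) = r - 2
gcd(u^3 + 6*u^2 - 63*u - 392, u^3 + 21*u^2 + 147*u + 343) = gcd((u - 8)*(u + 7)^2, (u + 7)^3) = u^2 + 14*u + 49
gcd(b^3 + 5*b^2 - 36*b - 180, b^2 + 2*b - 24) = b + 6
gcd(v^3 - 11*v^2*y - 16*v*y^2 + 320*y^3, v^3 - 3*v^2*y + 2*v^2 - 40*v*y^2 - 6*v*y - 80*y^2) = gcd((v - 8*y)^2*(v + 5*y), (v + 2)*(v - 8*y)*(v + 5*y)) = -v^2 + 3*v*y + 40*y^2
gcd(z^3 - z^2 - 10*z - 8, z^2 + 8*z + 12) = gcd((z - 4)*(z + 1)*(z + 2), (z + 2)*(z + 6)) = z + 2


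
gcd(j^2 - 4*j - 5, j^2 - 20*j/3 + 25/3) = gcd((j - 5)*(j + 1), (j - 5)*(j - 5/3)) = j - 5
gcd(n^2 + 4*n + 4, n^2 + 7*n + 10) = n + 2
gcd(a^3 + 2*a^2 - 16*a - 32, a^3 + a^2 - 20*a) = a - 4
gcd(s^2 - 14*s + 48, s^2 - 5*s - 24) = s - 8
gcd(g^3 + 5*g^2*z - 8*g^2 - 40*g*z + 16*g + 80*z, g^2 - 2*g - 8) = g - 4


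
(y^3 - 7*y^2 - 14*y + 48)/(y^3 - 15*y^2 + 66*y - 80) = (y + 3)/(y - 5)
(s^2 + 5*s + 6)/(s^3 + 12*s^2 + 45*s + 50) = (s + 3)/(s^2 + 10*s + 25)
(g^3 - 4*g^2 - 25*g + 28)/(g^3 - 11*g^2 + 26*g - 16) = (g^2 - 3*g - 28)/(g^2 - 10*g + 16)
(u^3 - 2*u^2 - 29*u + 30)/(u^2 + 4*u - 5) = u - 6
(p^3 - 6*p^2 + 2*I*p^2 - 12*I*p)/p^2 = p - 6 + 2*I - 12*I/p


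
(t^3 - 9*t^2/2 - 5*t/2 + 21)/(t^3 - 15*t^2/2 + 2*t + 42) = (t - 3)/(t - 6)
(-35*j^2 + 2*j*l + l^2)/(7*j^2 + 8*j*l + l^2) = (-5*j + l)/(j + l)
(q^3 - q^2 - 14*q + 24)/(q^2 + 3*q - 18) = (q^2 + 2*q - 8)/(q + 6)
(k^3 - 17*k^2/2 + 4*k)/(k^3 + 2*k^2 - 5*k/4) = 2*(k - 8)/(2*k + 5)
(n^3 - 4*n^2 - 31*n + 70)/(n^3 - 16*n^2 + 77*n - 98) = (n + 5)/(n - 7)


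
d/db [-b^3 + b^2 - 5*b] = -3*b^2 + 2*b - 5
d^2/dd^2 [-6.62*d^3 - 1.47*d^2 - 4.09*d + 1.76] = -39.72*d - 2.94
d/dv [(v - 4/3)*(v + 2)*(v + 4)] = v*(9*v + 28)/3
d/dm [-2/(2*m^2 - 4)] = 2*m/(m^2 - 2)^2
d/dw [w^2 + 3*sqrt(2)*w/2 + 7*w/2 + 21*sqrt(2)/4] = 2*w + 3*sqrt(2)/2 + 7/2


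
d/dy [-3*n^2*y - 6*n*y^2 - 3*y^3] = -3*n^2 - 12*n*y - 9*y^2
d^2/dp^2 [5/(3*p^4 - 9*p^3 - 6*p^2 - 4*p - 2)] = 10*(3*(-6*p^2 + 9*p + 2)*(-3*p^4 + 9*p^3 + 6*p^2 + 4*p + 2) - (-12*p^3 + 27*p^2 + 12*p + 4)^2)/(-3*p^4 + 9*p^3 + 6*p^2 + 4*p + 2)^3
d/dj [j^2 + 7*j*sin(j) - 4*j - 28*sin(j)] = 7*j*cos(j) + 2*j + 7*sin(j) - 28*cos(j) - 4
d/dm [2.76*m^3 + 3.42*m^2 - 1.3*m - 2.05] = 8.28*m^2 + 6.84*m - 1.3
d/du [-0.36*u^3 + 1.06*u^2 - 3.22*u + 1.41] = -1.08*u^2 + 2.12*u - 3.22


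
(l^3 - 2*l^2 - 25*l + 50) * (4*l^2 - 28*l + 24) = 4*l^5 - 36*l^4 - 20*l^3 + 852*l^2 - 2000*l + 1200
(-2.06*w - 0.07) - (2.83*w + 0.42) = -4.89*w - 0.49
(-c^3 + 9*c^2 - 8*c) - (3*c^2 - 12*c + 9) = -c^3 + 6*c^2 + 4*c - 9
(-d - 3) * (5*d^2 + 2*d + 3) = -5*d^3 - 17*d^2 - 9*d - 9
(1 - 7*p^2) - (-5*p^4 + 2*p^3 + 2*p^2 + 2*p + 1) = 5*p^4 - 2*p^3 - 9*p^2 - 2*p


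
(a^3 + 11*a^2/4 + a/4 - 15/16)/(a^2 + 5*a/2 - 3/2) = (8*a^2 + 26*a + 15)/(8*(a + 3))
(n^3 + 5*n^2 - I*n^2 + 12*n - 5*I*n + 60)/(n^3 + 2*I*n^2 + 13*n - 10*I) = (n^3 + n^2*(5 - I) + n*(12 - 5*I) + 60)/(n^3 + 2*I*n^2 + 13*n - 10*I)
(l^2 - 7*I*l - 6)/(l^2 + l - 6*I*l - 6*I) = (l - I)/(l + 1)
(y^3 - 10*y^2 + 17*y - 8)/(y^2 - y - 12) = (-y^3 + 10*y^2 - 17*y + 8)/(-y^2 + y + 12)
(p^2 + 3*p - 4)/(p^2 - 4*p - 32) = (p - 1)/(p - 8)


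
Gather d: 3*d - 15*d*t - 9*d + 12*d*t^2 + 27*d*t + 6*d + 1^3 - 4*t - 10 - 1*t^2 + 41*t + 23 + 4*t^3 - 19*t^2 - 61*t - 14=d*(12*t^2 + 12*t) + 4*t^3 - 20*t^2 - 24*t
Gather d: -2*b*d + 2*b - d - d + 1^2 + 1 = 2*b + d*(-2*b - 2) + 2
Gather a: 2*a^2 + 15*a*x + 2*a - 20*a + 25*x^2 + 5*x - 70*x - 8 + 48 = 2*a^2 + a*(15*x - 18) + 25*x^2 - 65*x + 40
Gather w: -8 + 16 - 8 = 0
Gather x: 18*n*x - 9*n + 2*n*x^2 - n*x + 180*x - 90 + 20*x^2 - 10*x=-9*n + x^2*(2*n + 20) + x*(17*n + 170) - 90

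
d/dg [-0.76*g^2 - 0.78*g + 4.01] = -1.52*g - 0.78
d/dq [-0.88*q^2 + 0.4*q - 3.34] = 0.4 - 1.76*q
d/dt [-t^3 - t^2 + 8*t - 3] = -3*t^2 - 2*t + 8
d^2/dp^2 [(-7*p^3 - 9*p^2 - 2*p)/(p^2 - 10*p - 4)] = 8*(-205*p^3 - 237*p^2 - 90*p - 16)/(p^6 - 30*p^5 + 288*p^4 - 760*p^3 - 1152*p^2 - 480*p - 64)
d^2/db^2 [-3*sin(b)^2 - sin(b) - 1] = sin(b) - 6*cos(2*b)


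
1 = 1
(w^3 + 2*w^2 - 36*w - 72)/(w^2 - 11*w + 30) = (w^2 + 8*w + 12)/(w - 5)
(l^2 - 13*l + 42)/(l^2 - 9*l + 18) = (l - 7)/(l - 3)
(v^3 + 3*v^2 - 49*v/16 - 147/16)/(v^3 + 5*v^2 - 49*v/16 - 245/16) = (v + 3)/(v + 5)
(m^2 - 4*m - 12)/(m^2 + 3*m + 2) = (m - 6)/(m + 1)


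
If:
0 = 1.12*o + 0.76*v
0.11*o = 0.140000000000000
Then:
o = 1.27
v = -1.88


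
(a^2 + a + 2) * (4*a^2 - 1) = 4*a^4 + 4*a^3 + 7*a^2 - a - 2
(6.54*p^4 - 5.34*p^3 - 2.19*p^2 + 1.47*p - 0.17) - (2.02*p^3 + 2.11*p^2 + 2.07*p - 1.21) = 6.54*p^4 - 7.36*p^3 - 4.3*p^2 - 0.6*p + 1.04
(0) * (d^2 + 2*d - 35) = 0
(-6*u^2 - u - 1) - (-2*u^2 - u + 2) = -4*u^2 - 3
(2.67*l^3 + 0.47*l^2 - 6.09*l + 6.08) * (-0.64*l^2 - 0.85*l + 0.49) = -1.7088*l^5 - 2.5703*l^4 + 4.8064*l^3 + 1.5156*l^2 - 8.1521*l + 2.9792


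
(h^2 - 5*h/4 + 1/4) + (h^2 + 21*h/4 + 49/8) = 2*h^2 + 4*h + 51/8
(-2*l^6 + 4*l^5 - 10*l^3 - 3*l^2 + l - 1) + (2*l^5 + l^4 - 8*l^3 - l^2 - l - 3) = -2*l^6 + 6*l^5 + l^4 - 18*l^3 - 4*l^2 - 4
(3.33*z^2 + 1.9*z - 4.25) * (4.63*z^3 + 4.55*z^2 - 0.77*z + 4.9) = 15.4179*z^5 + 23.9485*z^4 - 13.5966*z^3 - 4.4835*z^2 + 12.5825*z - 20.825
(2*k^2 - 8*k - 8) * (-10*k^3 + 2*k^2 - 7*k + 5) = -20*k^5 + 84*k^4 + 50*k^3 + 50*k^2 + 16*k - 40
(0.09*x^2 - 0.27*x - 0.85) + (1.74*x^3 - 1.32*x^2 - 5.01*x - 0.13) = 1.74*x^3 - 1.23*x^2 - 5.28*x - 0.98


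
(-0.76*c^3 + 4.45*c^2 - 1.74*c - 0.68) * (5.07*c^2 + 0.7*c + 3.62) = -3.8532*c^5 + 22.0295*c^4 - 8.458*c^3 + 11.4434*c^2 - 6.7748*c - 2.4616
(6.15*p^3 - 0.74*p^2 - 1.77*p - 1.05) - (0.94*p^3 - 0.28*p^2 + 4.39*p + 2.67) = 5.21*p^3 - 0.46*p^2 - 6.16*p - 3.72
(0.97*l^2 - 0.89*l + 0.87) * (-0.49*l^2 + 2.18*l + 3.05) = -0.4753*l^4 + 2.5507*l^3 + 0.592*l^2 - 0.8179*l + 2.6535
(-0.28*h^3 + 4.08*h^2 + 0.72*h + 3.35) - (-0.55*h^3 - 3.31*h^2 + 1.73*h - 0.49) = 0.27*h^3 + 7.39*h^2 - 1.01*h + 3.84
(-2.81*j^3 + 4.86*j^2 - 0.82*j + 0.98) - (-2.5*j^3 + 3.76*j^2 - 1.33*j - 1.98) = -0.31*j^3 + 1.1*j^2 + 0.51*j + 2.96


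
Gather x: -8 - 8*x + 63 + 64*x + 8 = 56*x + 63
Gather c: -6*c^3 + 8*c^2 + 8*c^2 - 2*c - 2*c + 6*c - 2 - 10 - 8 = -6*c^3 + 16*c^2 + 2*c - 20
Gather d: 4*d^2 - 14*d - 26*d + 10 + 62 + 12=4*d^2 - 40*d + 84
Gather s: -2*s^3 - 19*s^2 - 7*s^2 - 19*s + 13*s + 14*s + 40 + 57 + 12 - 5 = -2*s^3 - 26*s^2 + 8*s + 104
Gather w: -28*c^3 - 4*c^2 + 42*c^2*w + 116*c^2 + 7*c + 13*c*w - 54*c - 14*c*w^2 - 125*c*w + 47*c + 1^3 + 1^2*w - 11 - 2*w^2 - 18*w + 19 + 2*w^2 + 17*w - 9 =-28*c^3 + 112*c^2 - 14*c*w^2 + w*(42*c^2 - 112*c)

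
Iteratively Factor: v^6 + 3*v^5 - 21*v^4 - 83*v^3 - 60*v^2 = (v + 1)*(v^5 + 2*v^4 - 23*v^3 - 60*v^2) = (v + 1)*(v + 3)*(v^4 - v^3 - 20*v^2) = (v + 1)*(v + 3)*(v + 4)*(v^3 - 5*v^2) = v*(v + 1)*(v + 3)*(v + 4)*(v^2 - 5*v) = v^2*(v + 1)*(v + 3)*(v + 4)*(v - 5)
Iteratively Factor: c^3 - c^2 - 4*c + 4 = (c - 2)*(c^2 + c - 2) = (c - 2)*(c - 1)*(c + 2)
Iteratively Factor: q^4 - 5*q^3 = (q)*(q^3 - 5*q^2) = q*(q - 5)*(q^2) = q^2*(q - 5)*(q)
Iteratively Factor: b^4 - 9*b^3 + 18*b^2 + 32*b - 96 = (b - 4)*(b^3 - 5*b^2 - 2*b + 24) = (b - 4)^2*(b^2 - b - 6) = (b - 4)^2*(b - 3)*(b + 2)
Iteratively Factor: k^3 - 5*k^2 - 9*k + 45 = (k - 3)*(k^2 - 2*k - 15) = (k - 5)*(k - 3)*(k + 3)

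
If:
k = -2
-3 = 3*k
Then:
No Solution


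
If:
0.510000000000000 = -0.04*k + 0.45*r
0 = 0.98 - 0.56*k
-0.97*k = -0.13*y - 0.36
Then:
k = 1.75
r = 1.29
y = 10.29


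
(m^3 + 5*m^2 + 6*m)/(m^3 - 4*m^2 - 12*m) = (m + 3)/(m - 6)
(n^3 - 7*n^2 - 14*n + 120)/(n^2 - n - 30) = (n^2 - n - 20)/(n + 5)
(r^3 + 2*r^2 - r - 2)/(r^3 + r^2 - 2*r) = (r + 1)/r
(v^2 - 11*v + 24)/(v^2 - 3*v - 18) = (-v^2 + 11*v - 24)/(-v^2 + 3*v + 18)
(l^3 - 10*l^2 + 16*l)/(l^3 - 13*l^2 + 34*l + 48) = l*(l - 2)/(l^2 - 5*l - 6)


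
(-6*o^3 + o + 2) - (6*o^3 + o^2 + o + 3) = -12*o^3 - o^2 - 1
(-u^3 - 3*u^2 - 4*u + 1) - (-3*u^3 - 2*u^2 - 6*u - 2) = 2*u^3 - u^2 + 2*u + 3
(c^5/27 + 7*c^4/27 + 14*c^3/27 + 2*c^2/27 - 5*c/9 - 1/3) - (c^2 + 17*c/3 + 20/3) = c^5/27 + 7*c^4/27 + 14*c^3/27 - 25*c^2/27 - 56*c/9 - 7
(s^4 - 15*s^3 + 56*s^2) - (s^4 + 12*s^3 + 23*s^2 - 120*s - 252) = -27*s^3 + 33*s^2 + 120*s + 252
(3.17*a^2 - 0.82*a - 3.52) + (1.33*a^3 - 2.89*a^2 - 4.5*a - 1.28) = 1.33*a^3 + 0.28*a^2 - 5.32*a - 4.8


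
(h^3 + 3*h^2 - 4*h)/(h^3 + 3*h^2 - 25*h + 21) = h*(h + 4)/(h^2 + 4*h - 21)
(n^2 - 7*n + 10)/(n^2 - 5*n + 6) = (n - 5)/(n - 3)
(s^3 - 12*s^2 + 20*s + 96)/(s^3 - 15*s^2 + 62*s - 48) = (s + 2)/(s - 1)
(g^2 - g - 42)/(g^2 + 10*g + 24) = (g - 7)/(g + 4)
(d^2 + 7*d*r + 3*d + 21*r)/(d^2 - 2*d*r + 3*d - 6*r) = (-d - 7*r)/(-d + 2*r)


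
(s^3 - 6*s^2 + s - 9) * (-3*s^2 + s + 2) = -3*s^5 + 19*s^4 - 7*s^3 + 16*s^2 - 7*s - 18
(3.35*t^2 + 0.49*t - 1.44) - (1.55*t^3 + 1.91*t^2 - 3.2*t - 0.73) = -1.55*t^3 + 1.44*t^2 + 3.69*t - 0.71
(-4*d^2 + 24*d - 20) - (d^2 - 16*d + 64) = -5*d^2 + 40*d - 84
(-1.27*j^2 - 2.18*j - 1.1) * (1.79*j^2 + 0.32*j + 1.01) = -2.2733*j^4 - 4.3086*j^3 - 3.9493*j^2 - 2.5538*j - 1.111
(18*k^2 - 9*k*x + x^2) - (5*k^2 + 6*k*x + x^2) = 13*k^2 - 15*k*x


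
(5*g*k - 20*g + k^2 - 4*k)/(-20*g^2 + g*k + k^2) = (4 - k)/(4*g - k)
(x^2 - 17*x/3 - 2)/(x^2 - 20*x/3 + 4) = (3*x + 1)/(3*x - 2)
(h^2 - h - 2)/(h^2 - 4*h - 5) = (h - 2)/(h - 5)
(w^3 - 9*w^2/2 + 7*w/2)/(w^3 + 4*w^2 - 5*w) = (w - 7/2)/(w + 5)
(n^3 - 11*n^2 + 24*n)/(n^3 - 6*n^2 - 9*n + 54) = n*(n - 8)/(n^2 - 3*n - 18)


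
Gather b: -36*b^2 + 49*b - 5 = -36*b^2 + 49*b - 5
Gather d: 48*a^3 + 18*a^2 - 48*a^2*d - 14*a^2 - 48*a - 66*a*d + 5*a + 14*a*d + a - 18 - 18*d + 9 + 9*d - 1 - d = 48*a^3 + 4*a^2 - 42*a + d*(-48*a^2 - 52*a - 10) - 10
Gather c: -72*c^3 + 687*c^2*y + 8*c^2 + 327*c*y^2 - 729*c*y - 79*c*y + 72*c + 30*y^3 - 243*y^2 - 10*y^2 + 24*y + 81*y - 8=-72*c^3 + c^2*(687*y + 8) + c*(327*y^2 - 808*y + 72) + 30*y^3 - 253*y^2 + 105*y - 8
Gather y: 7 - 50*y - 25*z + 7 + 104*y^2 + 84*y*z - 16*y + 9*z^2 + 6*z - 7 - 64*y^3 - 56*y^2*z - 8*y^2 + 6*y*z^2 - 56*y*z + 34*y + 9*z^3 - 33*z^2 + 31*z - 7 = -64*y^3 + y^2*(96 - 56*z) + y*(6*z^2 + 28*z - 32) + 9*z^3 - 24*z^2 + 12*z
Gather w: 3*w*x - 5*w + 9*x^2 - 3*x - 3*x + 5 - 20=w*(3*x - 5) + 9*x^2 - 6*x - 15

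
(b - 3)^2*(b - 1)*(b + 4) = b^4 - 3*b^3 - 13*b^2 + 51*b - 36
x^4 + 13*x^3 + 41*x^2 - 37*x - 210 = (x - 2)*(x + 3)*(x + 5)*(x + 7)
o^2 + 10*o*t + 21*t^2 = (o + 3*t)*(o + 7*t)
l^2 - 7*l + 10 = (l - 5)*(l - 2)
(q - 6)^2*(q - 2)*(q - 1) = q^4 - 15*q^3 + 74*q^2 - 132*q + 72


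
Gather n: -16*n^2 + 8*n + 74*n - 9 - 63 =-16*n^2 + 82*n - 72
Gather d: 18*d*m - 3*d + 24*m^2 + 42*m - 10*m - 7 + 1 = d*(18*m - 3) + 24*m^2 + 32*m - 6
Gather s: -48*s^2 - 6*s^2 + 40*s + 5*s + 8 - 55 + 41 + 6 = -54*s^2 + 45*s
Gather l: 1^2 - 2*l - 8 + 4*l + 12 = 2*l + 5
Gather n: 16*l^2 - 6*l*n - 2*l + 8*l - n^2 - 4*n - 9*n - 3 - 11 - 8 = 16*l^2 + 6*l - n^2 + n*(-6*l - 13) - 22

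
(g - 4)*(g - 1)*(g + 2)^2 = g^4 - g^3 - 12*g^2 - 4*g + 16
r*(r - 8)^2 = r^3 - 16*r^2 + 64*r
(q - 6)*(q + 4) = q^2 - 2*q - 24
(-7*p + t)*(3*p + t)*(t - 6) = -21*p^2*t + 126*p^2 - 4*p*t^2 + 24*p*t + t^3 - 6*t^2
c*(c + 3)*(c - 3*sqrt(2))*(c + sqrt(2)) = c^4 - 2*sqrt(2)*c^3 + 3*c^3 - 6*sqrt(2)*c^2 - 6*c^2 - 18*c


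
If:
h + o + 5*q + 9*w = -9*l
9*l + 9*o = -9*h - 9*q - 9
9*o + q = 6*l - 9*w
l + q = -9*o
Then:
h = 22*w/7 - 11/9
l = 9*w/7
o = 11*w/28 - 1/36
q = 1/4 - 135*w/28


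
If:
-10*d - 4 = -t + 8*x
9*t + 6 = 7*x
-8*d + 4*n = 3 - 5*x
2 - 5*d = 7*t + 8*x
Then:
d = -998/885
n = -9379/3540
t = 8/177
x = 54/59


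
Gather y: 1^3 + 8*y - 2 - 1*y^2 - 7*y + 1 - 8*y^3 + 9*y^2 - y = -8*y^3 + 8*y^2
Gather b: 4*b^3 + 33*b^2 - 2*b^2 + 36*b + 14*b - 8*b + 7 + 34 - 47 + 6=4*b^3 + 31*b^2 + 42*b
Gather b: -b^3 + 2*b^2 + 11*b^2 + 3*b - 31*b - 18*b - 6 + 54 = -b^3 + 13*b^2 - 46*b + 48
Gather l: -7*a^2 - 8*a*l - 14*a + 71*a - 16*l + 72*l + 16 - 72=-7*a^2 + 57*a + l*(56 - 8*a) - 56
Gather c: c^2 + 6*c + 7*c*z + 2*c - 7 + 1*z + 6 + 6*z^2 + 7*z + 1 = c^2 + c*(7*z + 8) + 6*z^2 + 8*z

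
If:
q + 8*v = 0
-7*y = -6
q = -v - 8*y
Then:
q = -384/49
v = 48/49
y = 6/7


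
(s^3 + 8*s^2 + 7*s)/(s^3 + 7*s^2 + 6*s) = (s + 7)/(s + 6)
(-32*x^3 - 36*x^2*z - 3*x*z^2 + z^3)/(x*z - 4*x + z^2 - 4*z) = (-32*x^2 - 4*x*z + z^2)/(z - 4)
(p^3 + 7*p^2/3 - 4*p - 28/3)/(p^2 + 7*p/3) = p - 4/p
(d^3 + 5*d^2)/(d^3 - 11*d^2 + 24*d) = d*(d + 5)/(d^2 - 11*d + 24)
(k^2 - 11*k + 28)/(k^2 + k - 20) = (k - 7)/(k + 5)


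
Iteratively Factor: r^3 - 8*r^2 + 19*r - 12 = (r - 3)*(r^2 - 5*r + 4) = (r - 4)*(r - 3)*(r - 1)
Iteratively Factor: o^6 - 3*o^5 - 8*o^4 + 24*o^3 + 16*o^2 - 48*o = (o + 2)*(o^5 - 5*o^4 + 2*o^3 + 20*o^2 - 24*o) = (o - 3)*(o + 2)*(o^4 - 2*o^3 - 4*o^2 + 8*o) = (o - 3)*(o + 2)^2*(o^3 - 4*o^2 + 4*o) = o*(o - 3)*(o + 2)^2*(o^2 - 4*o + 4) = o*(o - 3)*(o - 2)*(o + 2)^2*(o - 2)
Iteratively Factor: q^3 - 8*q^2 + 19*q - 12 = (q - 1)*(q^2 - 7*q + 12) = (q - 4)*(q - 1)*(q - 3)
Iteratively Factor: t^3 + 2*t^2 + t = (t + 1)*(t^2 + t) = t*(t + 1)*(t + 1)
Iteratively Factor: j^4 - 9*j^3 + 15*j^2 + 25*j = (j - 5)*(j^3 - 4*j^2 - 5*j) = j*(j - 5)*(j^2 - 4*j - 5) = j*(j - 5)^2*(j + 1)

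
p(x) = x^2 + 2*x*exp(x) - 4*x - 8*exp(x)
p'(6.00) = 2428.57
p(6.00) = 1625.72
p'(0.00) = -10.00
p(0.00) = -8.00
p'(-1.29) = -8.94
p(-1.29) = 3.91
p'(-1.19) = -8.93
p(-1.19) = 3.02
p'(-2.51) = -9.92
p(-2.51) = 15.28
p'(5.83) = 1934.09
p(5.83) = 1256.38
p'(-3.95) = -12.17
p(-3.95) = 31.10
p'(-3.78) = -11.87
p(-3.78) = 29.05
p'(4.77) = 422.97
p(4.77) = 185.27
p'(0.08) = -10.17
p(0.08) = -8.81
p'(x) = 2*x*exp(x) + 2*x - 6*exp(x) - 4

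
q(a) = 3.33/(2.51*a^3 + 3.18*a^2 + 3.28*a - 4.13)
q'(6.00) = -0.00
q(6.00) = 0.00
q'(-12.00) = -0.00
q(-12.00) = -0.00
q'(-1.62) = -0.31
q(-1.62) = -0.28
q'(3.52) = -0.02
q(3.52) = 0.02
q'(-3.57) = -0.03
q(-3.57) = -0.04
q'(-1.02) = -0.33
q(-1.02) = -0.49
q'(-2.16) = -0.17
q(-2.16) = -0.15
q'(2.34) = -0.07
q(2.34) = 0.06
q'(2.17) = -0.09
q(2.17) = 0.08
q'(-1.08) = -0.34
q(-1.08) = -0.47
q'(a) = 3.33*(-7.53*a^2 - 6.36*a - 3.28)/(2.51*a^3 + 3.18*a^2 + 3.28*a - 4.13)^2 = (-25.0749*a^2 - 21.1788*a - 10.9224)/(2.51*a^3 + 3.18*a^2 + 3.28*a - 4.13)^2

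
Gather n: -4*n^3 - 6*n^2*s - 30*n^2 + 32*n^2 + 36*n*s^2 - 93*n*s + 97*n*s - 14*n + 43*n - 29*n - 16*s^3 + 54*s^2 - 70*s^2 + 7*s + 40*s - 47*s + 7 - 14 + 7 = -4*n^3 + n^2*(2 - 6*s) + n*(36*s^2 + 4*s) - 16*s^3 - 16*s^2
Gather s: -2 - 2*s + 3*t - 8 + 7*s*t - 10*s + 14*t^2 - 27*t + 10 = s*(7*t - 12) + 14*t^2 - 24*t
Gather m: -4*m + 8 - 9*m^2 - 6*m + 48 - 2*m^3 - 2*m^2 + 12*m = -2*m^3 - 11*m^2 + 2*m + 56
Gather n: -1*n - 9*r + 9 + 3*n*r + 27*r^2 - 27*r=n*(3*r - 1) + 27*r^2 - 36*r + 9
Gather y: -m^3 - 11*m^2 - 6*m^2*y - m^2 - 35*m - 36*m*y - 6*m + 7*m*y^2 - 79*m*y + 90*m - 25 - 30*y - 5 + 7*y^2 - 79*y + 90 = -m^3 - 12*m^2 + 49*m + y^2*(7*m + 7) + y*(-6*m^2 - 115*m - 109) + 60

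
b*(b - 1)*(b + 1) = b^3 - b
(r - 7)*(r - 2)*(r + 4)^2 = r^4 - r^3 - 42*r^2 - 32*r + 224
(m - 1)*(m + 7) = m^2 + 6*m - 7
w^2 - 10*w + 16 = (w - 8)*(w - 2)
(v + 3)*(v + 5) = v^2 + 8*v + 15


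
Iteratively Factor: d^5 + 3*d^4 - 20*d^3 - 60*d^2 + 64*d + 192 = (d + 2)*(d^4 + d^3 - 22*d^2 - 16*d + 96) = (d - 4)*(d + 2)*(d^3 + 5*d^2 - 2*d - 24) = (d - 4)*(d - 2)*(d + 2)*(d^2 + 7*d + 12) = (d - 4)*(d - 2)*(d + 2)*(d + 4)*(d + 3)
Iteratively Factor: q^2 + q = (q)*(q + 1)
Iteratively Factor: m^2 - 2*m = (m - 2)*(m)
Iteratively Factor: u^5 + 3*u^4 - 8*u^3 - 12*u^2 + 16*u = (u - 1)*(u^4 + 4*u^3 - 4*u^2 - 16*u) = (u - 1)*(u + 2)*(u^3 + 2*u^2 - 8*u) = (u - 2)*(u - 1)*(u + 2)*(u^2 + 4*u) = u*(u - 2)*(u - 1)*(u + 2)*(u + 4)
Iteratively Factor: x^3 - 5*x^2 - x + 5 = (x - 1)*(x^2 - 4*x - 5) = (x - 1)*(x + 1)*(x - 5)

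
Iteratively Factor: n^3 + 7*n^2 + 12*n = (n + 4)*(n^2 + 3*n) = (n + 3)*(n + 4)*(n)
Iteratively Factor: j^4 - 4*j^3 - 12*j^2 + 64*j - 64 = (j - 2)*(j^3 - 2*j^2 - 16*j + 32) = (j - 4)*(j - 2)*(j^2 + 2*j - 8) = (j - 4)*(j - 2)^2*(j + 4)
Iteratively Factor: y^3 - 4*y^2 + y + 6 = (y + 1)*(y^2 - 5*y + 6) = (y - 2)*(y + 1)*(y - 3)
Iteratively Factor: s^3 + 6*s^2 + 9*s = (s)*(s^2 + 6*s + 9) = s*(s + 3)*(s + 3)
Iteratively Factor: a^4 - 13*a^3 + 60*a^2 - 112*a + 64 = (a - 1)*(a^3 - 12*a^2 + 48*a - 64) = (a - 4)*(a - 1)*(a^2 - 8*a + 16) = (a - 4)^2*(a - 1)*(a - 4)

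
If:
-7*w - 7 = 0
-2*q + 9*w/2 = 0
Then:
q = -9/4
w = -1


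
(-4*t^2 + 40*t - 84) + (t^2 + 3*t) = -3*t^2 + 43*t - 84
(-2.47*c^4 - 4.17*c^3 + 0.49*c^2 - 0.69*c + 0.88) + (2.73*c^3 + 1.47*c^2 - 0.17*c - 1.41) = -2.47*c^4 - 1.44*c^3 + 1.96*c^2 - 0.86*c - 0.53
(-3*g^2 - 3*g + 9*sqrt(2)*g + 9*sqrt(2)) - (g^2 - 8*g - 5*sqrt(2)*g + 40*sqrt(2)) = -4*g^2 + 5*g + 14*sqrt(2)*g - 31*sqrt(2)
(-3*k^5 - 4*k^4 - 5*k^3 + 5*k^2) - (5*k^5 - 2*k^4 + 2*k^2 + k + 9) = -8*k^5 - 2*k^4 - 5*k^3 + 3*k^2 - k - 9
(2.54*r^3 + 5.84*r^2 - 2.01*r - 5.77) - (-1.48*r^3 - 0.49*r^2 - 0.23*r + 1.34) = 4.02*r^3 + 6.33*r^2 - 1.78*r - 7.11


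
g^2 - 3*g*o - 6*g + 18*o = (g - 6)*(g - 3*o)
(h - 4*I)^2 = h^2 - 8*I*h - 16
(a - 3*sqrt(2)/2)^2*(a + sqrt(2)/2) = a^3 - 5*sqrt(2)*a^2/2 + 3*a/2 + 9*sqrt(2)/4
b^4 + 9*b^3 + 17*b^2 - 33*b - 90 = (b - 2)*(b + 3)^2*(b + 5)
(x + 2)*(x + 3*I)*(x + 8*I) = x^3 + 2*x^2 + 11*I*x^2 - 24*x + 22*I*x - 48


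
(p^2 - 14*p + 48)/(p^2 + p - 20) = (p^2 - 14*p + 48)/(p^2 + p - 20)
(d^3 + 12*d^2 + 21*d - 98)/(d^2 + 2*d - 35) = (d^2 + 5*d - 14)/(d - 5)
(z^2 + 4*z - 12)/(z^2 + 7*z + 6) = (z - 2)/(z + 1)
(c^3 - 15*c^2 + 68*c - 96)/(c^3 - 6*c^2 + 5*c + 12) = (c - 8)/(c + 1)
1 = 1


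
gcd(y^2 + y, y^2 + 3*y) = y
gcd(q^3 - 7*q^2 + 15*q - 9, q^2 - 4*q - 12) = 1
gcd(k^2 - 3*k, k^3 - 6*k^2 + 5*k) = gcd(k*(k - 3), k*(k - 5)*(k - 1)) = k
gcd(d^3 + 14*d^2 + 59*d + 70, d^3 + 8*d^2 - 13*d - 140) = d^2 + 12*d + 35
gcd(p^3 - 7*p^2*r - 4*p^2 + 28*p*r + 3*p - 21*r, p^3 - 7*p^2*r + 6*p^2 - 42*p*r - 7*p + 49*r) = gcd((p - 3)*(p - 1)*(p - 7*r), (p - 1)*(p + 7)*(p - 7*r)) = p^2 - 7*p*r - p + 7*r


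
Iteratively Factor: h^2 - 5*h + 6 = (h - 2)*(h - 3)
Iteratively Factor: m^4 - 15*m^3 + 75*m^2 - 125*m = (m)*(m^3 - 15*m^2 + 75*m - 125) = m*(m - 5)*(m^2 - 10*m + 25) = m*(m - 5)^2*(m - 5)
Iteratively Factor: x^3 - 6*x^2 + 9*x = (x - 3)*(x^2 - 3*x) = (x - 3)^2*(x)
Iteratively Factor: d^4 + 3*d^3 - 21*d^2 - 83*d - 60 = (d + 3)*(d^3 - 21*d - 20) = (d - 5)*(d + 3)*(d^2 + 5*d + 4) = (d - 5)*(d + 1)*(d + 3)*(d + 4)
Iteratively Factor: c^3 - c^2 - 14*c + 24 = (c - 2)*(c^2 + c - 12) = (c - 3)*(c - 2)*(c + 4)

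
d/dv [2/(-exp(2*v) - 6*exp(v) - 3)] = 4*(exp(v) + 3)*exp(v)/(exp(2*v) + 6*exp(v) + 3)^2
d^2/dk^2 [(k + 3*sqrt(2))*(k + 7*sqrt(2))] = 2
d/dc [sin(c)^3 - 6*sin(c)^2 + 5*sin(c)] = (3*sin(c)^2 - 12*sin(c) + 5)*cos(c)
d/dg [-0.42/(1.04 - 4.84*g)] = -2.0328/(4.84*g - 1.04)^2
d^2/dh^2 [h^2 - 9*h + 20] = 2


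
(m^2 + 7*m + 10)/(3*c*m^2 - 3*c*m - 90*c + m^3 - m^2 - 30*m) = (m + 2)/(3*c*m - 18*c + m^2 - 6*m)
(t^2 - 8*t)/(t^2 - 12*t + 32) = t/(t - 4)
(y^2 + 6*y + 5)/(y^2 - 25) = (y + 1)/(y - 5)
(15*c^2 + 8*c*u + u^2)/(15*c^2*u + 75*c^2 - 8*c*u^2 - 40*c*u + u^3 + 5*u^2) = (15*c^2 + 8*c*u + u^2)/(15*c^2*u + 75*c^2 - 8*c*u^2 - 40*c*u + u^3 + 5*u^2)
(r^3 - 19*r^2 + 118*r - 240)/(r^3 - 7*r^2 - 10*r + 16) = (r^2 - 11*r + 30)/(r^2 + r - 2)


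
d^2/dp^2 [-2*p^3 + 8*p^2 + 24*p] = 16 - 12*p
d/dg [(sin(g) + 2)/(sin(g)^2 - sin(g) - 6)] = -cos(g)/(sin(g) - 3)^2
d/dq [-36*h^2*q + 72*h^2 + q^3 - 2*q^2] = -36*h^2 + 3*q^2 - 4*q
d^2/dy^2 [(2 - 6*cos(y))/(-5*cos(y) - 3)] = 28*(5*cos(y)^2 - 3*cos(y) - 10)/(5*cos(y) + 3)^3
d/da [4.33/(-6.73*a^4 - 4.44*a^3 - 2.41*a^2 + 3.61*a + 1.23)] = (116.5636*a^3 + 57.6756*a^2 + 20.8706*a - 15.6313)/(6.73*a^4 + 4.44*a^3 + 2.41*a^2 - 3.61*a - 1.23)^2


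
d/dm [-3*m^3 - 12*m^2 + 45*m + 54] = -9*m^2 - 24*m + 45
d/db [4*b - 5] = 4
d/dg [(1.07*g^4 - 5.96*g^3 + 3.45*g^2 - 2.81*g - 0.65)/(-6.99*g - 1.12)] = (-22.4379*g^4 + 78.5272*g^3 - 4.0899*g^2 - 7.728*g - 1.3963)/(48.8601*g^2 + 15.6576*g + 1.2544)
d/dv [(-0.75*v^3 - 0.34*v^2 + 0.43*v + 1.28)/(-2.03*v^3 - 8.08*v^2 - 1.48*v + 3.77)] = (5.3698*v^4 + 3.9658*v^3 + 3.2903*v^2 + 18.1212*v + 3.5155)/(4.1209*v^6 + 32.8048*v^5 + 71.2952*v^4 + 8.6106*v^3 - 58.7328*v^2 - 11.1592*v + 14.2129)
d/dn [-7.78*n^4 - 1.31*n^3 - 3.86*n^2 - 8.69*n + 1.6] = -31.12*n^3 - 3.93*n^2 - 7.72*n - 8.69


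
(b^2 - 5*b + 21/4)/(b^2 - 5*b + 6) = (b^2 - 5*b + 21/4)/(b^2 - 5*b + 6)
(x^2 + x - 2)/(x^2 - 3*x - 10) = (x - 1)/(x - 5)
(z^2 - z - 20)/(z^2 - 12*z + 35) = (z + 4)/(z - 7)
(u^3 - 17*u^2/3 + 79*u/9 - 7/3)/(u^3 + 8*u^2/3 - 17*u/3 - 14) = (u^2 - 10*u/3 + 1)/(u^2 + 5*u + 6)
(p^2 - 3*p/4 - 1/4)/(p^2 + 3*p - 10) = (4*p^2 - 3*p - 1)/(4*(p^2 + 3*p - 10))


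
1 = 1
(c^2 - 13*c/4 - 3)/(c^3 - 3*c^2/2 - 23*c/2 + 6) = (4*c + 3)/(2*(2*c^2 + 5*c - 3))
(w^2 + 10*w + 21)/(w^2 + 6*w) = (w^2 + 10*w + 21)/(w*(w + 6))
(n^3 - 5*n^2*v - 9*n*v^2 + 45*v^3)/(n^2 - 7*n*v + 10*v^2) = (-n^2 + 9*v^2)/(-n + 2*v)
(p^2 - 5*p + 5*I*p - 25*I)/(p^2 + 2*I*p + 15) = (p - 5)/(p - 3*I)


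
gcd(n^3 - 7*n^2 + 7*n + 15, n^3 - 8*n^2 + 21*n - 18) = n - 3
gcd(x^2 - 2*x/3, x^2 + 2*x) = x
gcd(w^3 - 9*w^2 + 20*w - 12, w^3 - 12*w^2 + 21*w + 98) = 1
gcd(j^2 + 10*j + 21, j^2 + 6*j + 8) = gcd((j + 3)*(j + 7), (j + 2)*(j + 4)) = 1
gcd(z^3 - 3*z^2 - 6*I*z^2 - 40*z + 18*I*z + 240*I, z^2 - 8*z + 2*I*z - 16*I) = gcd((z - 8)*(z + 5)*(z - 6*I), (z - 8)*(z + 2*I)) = z - 8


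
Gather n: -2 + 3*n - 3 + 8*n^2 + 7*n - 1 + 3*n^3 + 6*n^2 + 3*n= 3*n^3 + 14*n^2 + 13*n - 6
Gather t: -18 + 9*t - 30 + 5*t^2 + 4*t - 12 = 5*t^2 + 13*t - 60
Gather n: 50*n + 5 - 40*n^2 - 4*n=-40*n^2 + 46*n + 5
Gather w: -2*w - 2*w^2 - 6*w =-2*w^2 - 8*w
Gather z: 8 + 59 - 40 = 27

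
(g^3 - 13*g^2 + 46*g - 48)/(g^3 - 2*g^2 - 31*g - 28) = (-g^3 + 13*g^2 - 46*g + 48)/(-g^3 + 2*g^2 + 31*g + 28)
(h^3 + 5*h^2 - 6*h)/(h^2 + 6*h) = h - 1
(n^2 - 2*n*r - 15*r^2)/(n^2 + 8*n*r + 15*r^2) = (n - 5*r)/(n + 5*r)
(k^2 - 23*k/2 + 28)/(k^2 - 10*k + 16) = (k - 7/2)/(k - 2)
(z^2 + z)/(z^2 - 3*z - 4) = z/(z - 4)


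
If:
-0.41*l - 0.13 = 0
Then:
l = -0.32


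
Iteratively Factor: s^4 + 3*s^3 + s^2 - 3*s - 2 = (s - 1)*(s^3 + 4*s^2 + 5*s + 2) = (s - 1)*(s + 1)*(s^2 + 3*s + 2) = (s - 1)*(s + 1)*(s + 2)*(s + 1)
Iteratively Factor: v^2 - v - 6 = (v - 3)*(v + 2)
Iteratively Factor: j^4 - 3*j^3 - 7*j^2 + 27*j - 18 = (j - 3)*(j^3 - 7*j + 6) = (j - 3)*(j + 3)*(j^2 - 3*j + 2) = (j - 3)*(j - 2)*(j + 3)*(j - 1)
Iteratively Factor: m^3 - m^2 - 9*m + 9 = (m + 3)*(m^2 - 4*m + 3) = (m - 3)*(m + 3)*(m - 1)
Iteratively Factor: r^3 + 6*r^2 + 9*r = (r)*(r^2 + 6*r + 9) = r*(r + 3)*(r + 3)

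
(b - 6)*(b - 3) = b^2 - 9*b + 18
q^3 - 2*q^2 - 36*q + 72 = (q - 6)*(q - 2)*(q + 6)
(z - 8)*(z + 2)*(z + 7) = z^3 + z^2 - 58*z - 112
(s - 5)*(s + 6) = s^2 + s - 30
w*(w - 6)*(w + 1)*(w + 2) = w^4 - 3*w^3 - 16*w^2 - 12*w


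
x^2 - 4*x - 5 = (x - 5)*(x + 1)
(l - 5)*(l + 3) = l^2 - 2*l - 15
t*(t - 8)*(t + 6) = t^3 - 2*t^2 - 48*t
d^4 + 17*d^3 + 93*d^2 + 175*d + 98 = (d + 1)*(d + 2)*(d + 7)^2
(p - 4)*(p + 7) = p^2 + 3*p - 28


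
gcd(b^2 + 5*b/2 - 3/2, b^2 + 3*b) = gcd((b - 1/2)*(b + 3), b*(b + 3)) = b + 3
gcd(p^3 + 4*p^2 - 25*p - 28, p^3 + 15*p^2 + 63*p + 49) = p^2 + 8*p + 7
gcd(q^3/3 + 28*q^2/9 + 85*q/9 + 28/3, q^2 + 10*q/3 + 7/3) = q + 7/3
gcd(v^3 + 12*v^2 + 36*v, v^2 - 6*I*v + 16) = 1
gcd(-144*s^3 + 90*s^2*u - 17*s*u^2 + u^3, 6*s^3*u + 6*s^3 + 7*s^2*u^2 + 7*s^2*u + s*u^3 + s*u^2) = 1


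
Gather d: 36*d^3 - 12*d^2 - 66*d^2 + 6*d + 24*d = 36*d^3 - 78*d^2 + 30*d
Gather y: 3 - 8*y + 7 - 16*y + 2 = 12 - 24*y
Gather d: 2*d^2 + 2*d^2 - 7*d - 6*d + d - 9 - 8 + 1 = 4*d^2 - 12*d - 16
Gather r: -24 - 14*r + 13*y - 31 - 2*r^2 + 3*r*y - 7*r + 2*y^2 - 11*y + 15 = -2*r^2 + r*(3*y - 21) + 2*y^2 + 2*y - 40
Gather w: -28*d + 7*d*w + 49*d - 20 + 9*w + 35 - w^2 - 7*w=21*d - w^2 + w*(7*d + 2) + 15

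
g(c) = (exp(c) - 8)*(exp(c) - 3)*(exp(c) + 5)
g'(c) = (exp(c) - 8)*(exp(c) - 3)*exp(c) + (exp(c) - 8)*(exp(c) + 5)*exp(c) + (exp(c) - 3)*(exp(c) + 5)*exp(c)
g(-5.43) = 119.86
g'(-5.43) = -0.14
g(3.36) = 18115.62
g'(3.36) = 60744.68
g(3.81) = 78530.94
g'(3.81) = 250263.52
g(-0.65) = 102.32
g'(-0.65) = -19.03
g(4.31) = 377067.54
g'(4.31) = 1168706.25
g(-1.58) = 113.37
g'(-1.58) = -6.87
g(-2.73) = 117.95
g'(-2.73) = -2.07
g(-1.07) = 108.70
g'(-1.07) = -11.92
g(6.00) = 64671054.10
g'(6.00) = 195014343.62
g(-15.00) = 120.00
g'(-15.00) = 0.00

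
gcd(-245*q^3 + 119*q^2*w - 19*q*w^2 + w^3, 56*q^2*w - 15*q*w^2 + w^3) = 7*q - w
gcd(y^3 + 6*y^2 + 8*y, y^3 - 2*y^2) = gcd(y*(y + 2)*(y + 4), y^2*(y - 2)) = y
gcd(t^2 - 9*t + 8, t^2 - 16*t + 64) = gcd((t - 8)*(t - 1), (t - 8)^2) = t - 8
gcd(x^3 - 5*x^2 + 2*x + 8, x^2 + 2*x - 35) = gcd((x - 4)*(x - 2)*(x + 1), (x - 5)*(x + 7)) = 1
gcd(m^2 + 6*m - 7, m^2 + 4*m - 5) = m - 1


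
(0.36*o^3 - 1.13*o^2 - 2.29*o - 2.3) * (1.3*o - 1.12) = 0.468*o^4 - 1.8722*o^3 - 1.7114*o^2 - 0.425199999999999*o + 2.576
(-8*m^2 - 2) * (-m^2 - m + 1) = 8*m^4 + 8*m^3 - 6*m^2 + 2*m - 2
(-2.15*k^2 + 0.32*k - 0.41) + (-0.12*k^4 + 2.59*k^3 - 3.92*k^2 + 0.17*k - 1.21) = -0.12*k^4 + 2.59*k^3 - 6.07*k^2 + 0.49*k - 1.62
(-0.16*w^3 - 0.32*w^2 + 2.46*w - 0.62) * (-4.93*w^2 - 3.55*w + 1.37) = 0.7888*w^5 + 2.1456*w^4 - 11.211*w^3 - 6.1148*w^2 + 5.5712*w - 0.8494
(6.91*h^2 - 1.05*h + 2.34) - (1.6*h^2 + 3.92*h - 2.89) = 5.31*h^2 - 4.97*h + 5.23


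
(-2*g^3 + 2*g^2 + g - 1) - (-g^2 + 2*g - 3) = -2*g^3 + 3*g^2 - g + 2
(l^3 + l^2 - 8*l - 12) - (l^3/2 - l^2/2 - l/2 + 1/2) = l^3/2 + 3*l^2/2 - 15*l/2 - 25/2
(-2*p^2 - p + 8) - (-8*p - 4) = -2*p^2 + 7*p + 12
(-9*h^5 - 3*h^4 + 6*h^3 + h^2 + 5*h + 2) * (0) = 0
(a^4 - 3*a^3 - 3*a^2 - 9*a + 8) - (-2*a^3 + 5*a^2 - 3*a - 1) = a^4 - a^3 - 8*a^2 - 6*a + 9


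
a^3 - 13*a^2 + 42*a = a*(a - 7)*(a - 6)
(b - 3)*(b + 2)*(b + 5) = b^3 + 4*b^2 - 11*b - 30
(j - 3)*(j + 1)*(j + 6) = j^3 + 4*j^2 - 15*j - 18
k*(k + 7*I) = k^2 + 7*I*k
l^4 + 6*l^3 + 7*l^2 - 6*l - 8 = (l - 1)*(l + 1)*(l + 2)*(l + 4)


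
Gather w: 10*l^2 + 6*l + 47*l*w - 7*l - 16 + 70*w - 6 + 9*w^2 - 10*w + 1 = 10*l^2 - l + 9*w^2 + w*(47*l + 60) - 21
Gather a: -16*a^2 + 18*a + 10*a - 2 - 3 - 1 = -16*a^2 + 28*a - 6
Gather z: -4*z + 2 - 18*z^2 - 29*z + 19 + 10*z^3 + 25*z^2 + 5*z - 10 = 10*z^3 + 7*z^2 - 28*z + 11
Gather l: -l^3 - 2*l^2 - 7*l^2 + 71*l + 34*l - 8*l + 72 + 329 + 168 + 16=-l^3 - 9*l^2 + 97*l + 585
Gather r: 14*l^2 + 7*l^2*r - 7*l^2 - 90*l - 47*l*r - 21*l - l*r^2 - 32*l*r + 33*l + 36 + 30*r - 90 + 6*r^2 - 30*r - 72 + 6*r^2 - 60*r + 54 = 7*l^2 - 78*l + r^2*(12 - l) + r*(7*l^2 - 79*l - 60) - 72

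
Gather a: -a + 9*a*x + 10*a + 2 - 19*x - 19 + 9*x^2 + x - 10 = a*(9*x + 9) + 9*x^2 - 18*x - 27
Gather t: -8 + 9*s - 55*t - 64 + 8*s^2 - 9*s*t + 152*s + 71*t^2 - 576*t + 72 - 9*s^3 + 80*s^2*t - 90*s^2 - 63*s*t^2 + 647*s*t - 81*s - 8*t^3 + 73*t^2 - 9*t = -9*s^3 - 82*s^2 + 80*s - 8*t^3 + t^2*(144 - 63*s) + t*(80*s^2 + 638*s - 640)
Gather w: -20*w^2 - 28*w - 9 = -20*w^2 - 28*w - 9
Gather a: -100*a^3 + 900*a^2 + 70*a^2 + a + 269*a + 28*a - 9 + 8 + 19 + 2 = -100*a^3 + 970*a^2 + 298*a + 20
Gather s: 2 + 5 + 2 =9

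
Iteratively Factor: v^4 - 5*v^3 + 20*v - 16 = (v + 2)*(v^3 - 7*v^2 + 14*v - 8) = (v - 1)*(v + 2)*(v^2 - 6*v + 8) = (v - 2)*(v - 1)*(v + 2)*(v - 4)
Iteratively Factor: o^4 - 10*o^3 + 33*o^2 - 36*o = (o - 3)*(o^3 - 7*o^2 + 12*o) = (o - 3)^2*(o^2 - 4*o) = (o - 4)*(o - 3)^2*(o)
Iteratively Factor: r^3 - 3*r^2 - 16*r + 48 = (r + 4)*(r^2 - 7*r + 12) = (r - 3)*(r + 4)*(r - 4)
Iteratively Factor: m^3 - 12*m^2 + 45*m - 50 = (m - 5)*(m^2 - 7*m + 10) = (m - 5)^2*(m - 2)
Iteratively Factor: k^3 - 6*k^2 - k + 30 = (k - 3)*(k^2 - 3*k - 10) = (k - 5)*(k - 3)*(k + 2)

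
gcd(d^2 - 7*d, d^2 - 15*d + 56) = d - 7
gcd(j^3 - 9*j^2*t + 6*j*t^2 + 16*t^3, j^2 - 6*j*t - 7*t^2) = j + t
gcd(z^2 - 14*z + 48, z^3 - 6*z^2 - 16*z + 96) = z - 6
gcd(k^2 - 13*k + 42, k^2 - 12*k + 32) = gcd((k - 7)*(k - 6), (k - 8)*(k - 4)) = 1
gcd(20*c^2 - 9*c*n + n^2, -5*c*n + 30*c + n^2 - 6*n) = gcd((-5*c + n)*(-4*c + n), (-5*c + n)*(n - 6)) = 5*c - n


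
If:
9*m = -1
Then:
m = -1/9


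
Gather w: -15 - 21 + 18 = -18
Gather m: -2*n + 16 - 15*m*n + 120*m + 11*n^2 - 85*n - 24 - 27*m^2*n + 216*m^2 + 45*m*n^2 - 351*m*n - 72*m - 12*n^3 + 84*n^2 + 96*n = m^2*(216 - 27*n) + m*(45*n^2 - 366*n + 48) - 12*n^3 + 95*n^2 + 9*n - 8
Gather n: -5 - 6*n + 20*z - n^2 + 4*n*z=-n^2 + n*(4*z - 6) + 20*z - 5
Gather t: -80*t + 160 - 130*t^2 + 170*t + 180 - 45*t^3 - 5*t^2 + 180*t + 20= -45*t^3 - 135*t^2 + 270*t + 360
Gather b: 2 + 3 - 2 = 3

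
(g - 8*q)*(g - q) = g^2 - 9*g*q + 8*q^2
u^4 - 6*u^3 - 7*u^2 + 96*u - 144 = (u - 4)*(u - 3)^2*(u + 4)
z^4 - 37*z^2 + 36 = (z - 6)*(z - 1)*(z + 1)*(z + 6)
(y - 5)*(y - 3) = y^2 - 8*y + 15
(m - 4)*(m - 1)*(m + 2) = m^3 - 3*m^2 - 6*m + 8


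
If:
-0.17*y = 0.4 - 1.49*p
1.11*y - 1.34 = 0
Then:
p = 0.41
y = 1.21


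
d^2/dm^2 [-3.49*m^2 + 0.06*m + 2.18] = -6.98000000000000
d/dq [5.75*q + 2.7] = 5.75000000000000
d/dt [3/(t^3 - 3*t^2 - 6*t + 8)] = 9*(-t^2 + 2*t + 2)/(t^3 - 3*t^2 - 6*t + 8)^2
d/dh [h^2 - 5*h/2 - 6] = 2*h - 5/2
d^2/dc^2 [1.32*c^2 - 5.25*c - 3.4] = 2.64000000000000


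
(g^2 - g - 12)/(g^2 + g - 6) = (g - 4)/(g - 2)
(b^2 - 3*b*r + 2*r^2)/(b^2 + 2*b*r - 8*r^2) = (b - r)/(b + 4*r)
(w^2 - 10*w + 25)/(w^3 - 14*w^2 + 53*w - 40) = (w - 5)/(w^2 - 9*w + 8)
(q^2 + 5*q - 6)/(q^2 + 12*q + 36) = (q - 1)/(q + 6)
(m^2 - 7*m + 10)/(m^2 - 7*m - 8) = (-m^2 + 7*m - 10)/(-m^2 + 7*m + 8)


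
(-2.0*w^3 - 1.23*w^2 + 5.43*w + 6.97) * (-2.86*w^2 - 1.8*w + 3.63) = 5.72*w^5 + 7.1178*w^4 - 20.5758*w^3 - 34.1731*w^2 + 7.1649*w + 25.3011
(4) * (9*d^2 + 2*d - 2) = 36*d^2 + 8*d - 8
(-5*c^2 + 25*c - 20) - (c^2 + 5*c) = -6*c^2 + 20*c - 20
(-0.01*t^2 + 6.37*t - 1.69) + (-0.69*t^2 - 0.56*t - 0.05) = -0.7*t^2 + 5.81*t - 1.74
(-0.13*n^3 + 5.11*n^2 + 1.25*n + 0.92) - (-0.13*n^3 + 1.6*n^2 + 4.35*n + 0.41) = 3.51*n^2 - 3.1*n + 0.51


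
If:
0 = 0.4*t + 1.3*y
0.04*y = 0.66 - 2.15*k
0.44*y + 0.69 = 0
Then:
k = 0.34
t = 5.10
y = -1.57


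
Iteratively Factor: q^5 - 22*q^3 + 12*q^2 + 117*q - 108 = (q + 3)*(q^4 - 3*q^3 - 13*q^2 + 51*q - 36) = (q + 3)*(q + 4)*(q^3 - 7*q^2 + 15*q - 9) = (q - 1)*(q + 3)*(q + 4)*(q^2 - 6*q + 9) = (q - 3)*(q - 1)*(q + 3)*(q + 4)*(q - 3)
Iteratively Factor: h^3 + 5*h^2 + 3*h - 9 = (h + 3)*(h^2 + 2*h - 3) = (h + 3)^2*(h - 1)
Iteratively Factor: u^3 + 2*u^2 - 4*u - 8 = (u + 2)*(u^2 - 4) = (u - 2)*(u + 2)*(u + 2)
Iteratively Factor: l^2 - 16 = (l + 4)*(l - 4)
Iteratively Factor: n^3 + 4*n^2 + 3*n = (n + 3)*(n^2 + n) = n*(n + 3)*(n + 1)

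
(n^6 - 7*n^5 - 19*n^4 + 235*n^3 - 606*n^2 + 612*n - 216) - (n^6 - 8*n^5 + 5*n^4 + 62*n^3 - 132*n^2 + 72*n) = n^5 - 24*n^4 + 173*n^3 - 474*n^2 + 540*n - 216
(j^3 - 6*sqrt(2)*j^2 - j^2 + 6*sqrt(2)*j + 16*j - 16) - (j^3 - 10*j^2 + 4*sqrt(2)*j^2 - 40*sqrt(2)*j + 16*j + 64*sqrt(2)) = -10*sqrt(2)*j^2 + 9*j^2 + 46*sqrt(2)*j - 64*sqrt(2) - 16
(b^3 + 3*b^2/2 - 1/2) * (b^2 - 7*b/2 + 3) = b^5 - 2*b^4 - 9*b^3/4 + 4*b^2 + 7*b/4 - 3/2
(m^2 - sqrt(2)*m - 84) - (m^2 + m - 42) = -sqrt(2)*m - m - 42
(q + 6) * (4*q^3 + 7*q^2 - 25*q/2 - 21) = 4*q^4 + 31*q^3 + 59*q^2/2 - 96*q - 126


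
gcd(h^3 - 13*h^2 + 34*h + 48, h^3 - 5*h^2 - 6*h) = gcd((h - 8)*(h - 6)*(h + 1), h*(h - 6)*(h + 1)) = h^2 - 5*h - 6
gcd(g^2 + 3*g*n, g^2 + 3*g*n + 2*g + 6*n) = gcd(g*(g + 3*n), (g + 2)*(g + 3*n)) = g + 3*n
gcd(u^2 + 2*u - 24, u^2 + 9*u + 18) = u + 6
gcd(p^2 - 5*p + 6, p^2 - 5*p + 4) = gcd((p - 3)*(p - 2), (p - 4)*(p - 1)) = 1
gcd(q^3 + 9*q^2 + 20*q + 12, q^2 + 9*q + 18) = q + 6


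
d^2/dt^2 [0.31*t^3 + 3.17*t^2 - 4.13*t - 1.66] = 1.86*t + 6.34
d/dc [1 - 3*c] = -3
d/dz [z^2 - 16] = 2*z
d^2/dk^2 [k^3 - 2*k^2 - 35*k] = 6*k - 4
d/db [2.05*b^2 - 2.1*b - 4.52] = 4.1*b - 2.1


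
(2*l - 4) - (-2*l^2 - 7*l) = 2*l^2 + 9*l - 4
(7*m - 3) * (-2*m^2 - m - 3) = -14*m^3 - m^2 - 18*m + 9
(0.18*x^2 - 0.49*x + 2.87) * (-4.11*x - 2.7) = -0.7398*x^3 + 1.5279*x^2 - 10.4727*x - 7.749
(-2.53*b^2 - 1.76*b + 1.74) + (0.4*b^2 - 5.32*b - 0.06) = -2.13*b^2 - 7.08*b + 1.68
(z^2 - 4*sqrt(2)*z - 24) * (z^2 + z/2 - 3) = z^4 - 4*sqrt(2)*z^3 + z^3/2 - 27*z^2 - 2*sqrt(2)*z^2 - 12*z + 12*sqrt(2)*z + 72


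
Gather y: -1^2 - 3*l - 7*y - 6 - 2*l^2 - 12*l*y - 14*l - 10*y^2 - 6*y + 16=-2*l^2 - 17*l - 10*y^2 + y*(-12*l - 13) + 9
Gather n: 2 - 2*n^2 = 2 - 2*n^2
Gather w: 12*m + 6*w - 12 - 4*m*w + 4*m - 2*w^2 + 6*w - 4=16*m - 2*w^2 + w*(12 - 4*m) - 16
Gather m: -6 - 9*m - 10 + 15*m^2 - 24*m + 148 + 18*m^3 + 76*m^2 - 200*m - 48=18*m^3 + 91*m^2 - 233*m + 84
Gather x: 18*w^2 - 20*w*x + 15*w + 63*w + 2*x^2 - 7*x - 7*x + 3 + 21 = 18*w^2 + 78*w + 2*x^2 + x*(-20*w - 14) + 24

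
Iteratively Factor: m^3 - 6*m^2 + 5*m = (m)*(m^2 - 6*m + 5) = m*(m - 1)*(m - 5)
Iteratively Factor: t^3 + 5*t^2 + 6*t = (t + 3)*(t^2 + 2*t) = (t + 2)*(t + 3)*(t)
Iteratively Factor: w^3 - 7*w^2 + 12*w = (w - 3)*(w^2 - 4*w) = (w - 4)*(w - 3)*(w)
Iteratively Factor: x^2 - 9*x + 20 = (x - 5)*(x - 4)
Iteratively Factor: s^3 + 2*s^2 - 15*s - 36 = (s + 3)*(s^2 - s - 12) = (s + 3)^2*(s - 4)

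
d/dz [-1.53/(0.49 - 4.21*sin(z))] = -6.4413*cos(z)/(4.21*sin(z) - 0.49)^2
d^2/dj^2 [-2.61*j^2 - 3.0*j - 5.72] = -5.22000000000000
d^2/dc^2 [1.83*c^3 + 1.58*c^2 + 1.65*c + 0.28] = 10.98*c + 3.16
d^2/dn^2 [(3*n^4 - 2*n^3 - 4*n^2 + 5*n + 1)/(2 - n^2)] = 2*(-3*n^6 + 18*n^4 - n^3 - 51*n^2 - 6*n + 14)/(n^6 - 6*n^4 + 12*n^2 - 8)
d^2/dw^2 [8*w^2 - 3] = 16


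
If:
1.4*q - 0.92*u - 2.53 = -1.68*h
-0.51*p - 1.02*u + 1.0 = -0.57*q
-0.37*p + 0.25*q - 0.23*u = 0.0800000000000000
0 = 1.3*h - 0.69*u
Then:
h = 1.15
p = -0.32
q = 1.85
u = 2.17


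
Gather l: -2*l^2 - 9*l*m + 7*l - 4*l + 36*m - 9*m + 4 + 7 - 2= -2*l^2 + l*(3 - 9*m) + 27*m + 9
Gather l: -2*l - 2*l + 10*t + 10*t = -4*l + 20*t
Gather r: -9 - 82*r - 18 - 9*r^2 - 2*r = -9*r^2 - 84*r - 27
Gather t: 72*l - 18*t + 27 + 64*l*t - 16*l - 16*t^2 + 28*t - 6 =56*l - 16*t^2 + t*(64*l + 10) + 21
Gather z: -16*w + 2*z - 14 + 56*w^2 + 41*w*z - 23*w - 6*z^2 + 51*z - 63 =56*w^2 - 39*w - 6*z^2 + z*(41*w + 53) - 77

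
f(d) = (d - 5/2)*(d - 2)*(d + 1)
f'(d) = (d - 5/2)*(d - 2) + (d - 5/2)*(d + 1) + (d - 2)*(d + 1)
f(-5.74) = -302.31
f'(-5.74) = 139.52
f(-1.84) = -14.00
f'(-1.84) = 23.54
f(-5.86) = -319.35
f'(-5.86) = 144.54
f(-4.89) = -198.07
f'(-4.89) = 106.47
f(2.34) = -0.18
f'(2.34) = 0.55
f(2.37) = -0.16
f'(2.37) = 0.76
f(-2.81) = -46.23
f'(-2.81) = 43.86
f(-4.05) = -120.86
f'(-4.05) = 78.06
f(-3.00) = -55.00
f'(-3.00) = 48.50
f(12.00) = 1235.00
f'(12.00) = 348.50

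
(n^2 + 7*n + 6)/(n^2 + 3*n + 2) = (n + 6)/(n + 2)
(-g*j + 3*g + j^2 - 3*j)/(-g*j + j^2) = (j - 3)/j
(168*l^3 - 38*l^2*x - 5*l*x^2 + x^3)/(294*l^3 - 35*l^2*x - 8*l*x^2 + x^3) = (-4*l + x)/(-7*l + x)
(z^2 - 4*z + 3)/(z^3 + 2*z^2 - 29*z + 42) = (z - 1)/(z^2 + 5*z - 14)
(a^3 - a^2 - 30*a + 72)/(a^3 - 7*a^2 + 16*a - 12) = (a^2 + 2*a - 24)/(a^2 - 4*a + 4)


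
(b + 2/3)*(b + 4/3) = b^2 + 2*b + 8/9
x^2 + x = x*(x + 1)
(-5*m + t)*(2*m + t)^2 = -20*m^3 - 16*m^2*t - m*t^2 + t^3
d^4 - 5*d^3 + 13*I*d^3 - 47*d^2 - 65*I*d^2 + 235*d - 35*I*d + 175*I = (d - 5)*(d + I)*(d + 5*I)*(d + 7*I)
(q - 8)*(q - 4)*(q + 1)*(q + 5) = q^4 - 6*q^3 - 35*q^2 + 132*q + 160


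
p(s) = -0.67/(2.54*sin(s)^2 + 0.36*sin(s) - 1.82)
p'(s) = -0.67*(-5.08*sin(s)*cos(s) - 0.36*cos(s))/(2.54*sin(s)^2 + 0.36*sin(s) - 1.82)^2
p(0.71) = 1.32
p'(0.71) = 7.28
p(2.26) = 22.84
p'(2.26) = -2118.69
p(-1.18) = -36.06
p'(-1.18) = -3206.92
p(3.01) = 0.39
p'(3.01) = -0.23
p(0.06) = 0.37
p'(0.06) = 0.14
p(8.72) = 1.29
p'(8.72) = -6.87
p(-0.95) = 1.55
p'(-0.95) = -7.87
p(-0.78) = 0.82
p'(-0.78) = -2.29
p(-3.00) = 0.37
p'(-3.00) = 0.07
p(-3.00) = 0.37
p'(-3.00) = 0.07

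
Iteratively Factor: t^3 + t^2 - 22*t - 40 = (t - 5)*(t^2 + 6*t + 8) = (t - 5)*(t + 4)*(t + 2)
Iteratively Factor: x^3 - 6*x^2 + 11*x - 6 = (x - 2)*(x^2 - 4*x + 3) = (x - 3)*(x - 2)*(x - 1)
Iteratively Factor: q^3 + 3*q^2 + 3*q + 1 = (q + 1)*(q^2 + 2*q + 1) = (q + 1)^2*(q + 1)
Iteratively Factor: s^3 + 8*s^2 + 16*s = (s)*(s^2 + 8*s + 16) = s*(s + 4)*(s + 4)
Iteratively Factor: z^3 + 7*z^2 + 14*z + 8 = (z + 2)*(z^2 + 5*z + 4) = (z + 2)*(z + 4)*(z + 1)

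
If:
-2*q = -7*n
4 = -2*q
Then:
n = -4/7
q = -2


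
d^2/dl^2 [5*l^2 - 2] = 10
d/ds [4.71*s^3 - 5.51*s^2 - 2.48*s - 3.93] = 14.13*s^2 - 11.02*s - 2.48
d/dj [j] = 1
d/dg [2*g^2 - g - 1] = 4*g - 1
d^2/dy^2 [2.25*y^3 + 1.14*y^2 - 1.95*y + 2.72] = 13.5*y + 2.28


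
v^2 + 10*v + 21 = (v + 3)*(v + 7)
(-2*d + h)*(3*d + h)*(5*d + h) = -30*d^3 - d^2*h + 6*d*h^2 + h^3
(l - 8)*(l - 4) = l^2 - 12*l + 32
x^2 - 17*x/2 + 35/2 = (x - 5)*(x - 7/2)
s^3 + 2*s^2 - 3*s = s*(s - 1)*(s + 3)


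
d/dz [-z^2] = -2*z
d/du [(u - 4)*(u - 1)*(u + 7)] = 3*u^2 + 4*u - 31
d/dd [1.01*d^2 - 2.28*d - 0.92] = 2.02*d - 2.28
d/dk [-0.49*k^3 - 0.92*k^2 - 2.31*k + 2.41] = -1.47*k^2 - 1.84*k - 2.31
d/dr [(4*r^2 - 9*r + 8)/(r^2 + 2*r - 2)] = (17*r^2 - 32*r + 2)/(r^4 + 4*r^3 - 8*r + 4)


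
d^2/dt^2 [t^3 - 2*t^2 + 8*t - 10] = 6*t - 4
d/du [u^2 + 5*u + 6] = 2*u + 5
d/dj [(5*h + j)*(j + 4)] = 5*h + 2*j + 4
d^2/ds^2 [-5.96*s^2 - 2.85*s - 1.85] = -11.9200000000000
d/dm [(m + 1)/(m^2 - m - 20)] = (m^2 - m - (m + 1)*(2*m - 1) - 20)/(-m^2 + m + 20)^2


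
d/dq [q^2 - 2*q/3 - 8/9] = 2*q - 2/3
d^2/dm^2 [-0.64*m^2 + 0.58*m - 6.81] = -1.28000000000000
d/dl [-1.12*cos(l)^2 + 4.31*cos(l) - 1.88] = (2.24*cos(l) - 4.31)*sin(l)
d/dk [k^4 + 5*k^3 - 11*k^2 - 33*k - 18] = 4*k^3 + 15*k^2 - 22*k - 33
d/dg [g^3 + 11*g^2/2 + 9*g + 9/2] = 3*g^2 + 11*g + 9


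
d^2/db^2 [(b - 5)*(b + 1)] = 2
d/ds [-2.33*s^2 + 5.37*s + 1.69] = 5.37 - 4.66*s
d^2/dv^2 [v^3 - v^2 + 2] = 6*v - 2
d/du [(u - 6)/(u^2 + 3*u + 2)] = (u^2 + 3*u - (u - 6)*(2*u + 3) + 2)/(u^2 + 3*u + 2)^2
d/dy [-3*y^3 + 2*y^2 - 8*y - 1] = -9*y^2 + 4*y - 8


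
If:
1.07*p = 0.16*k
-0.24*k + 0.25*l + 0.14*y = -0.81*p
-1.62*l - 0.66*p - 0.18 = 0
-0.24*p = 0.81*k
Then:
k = 0.00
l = -0.11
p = 0.00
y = 0.20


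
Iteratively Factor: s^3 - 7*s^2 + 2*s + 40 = (s - 5)*(s^2 - 2*s - 8) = (s - 5)*(s + 2)*(s - 4)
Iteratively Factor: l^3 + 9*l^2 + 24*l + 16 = (l + 4)*(l^2 + 5*l + 4) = (l + 4)^2*(l + 1)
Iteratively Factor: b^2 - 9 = (b - 3)*(b + 3)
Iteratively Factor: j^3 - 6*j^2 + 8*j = (j)*(j^2 - 6*j + 8) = j*(j - 4)*(j - 2)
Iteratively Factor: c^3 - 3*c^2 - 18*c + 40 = (c - 2)*(c^2 - c - 20) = (c - 5)*(c - 2)*(c + 4)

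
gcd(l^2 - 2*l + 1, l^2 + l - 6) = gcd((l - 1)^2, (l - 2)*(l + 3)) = 1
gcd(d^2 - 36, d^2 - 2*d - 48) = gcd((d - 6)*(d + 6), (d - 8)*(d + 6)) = d + 6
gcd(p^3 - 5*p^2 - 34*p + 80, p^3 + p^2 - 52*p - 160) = p^2 - 3*p - 40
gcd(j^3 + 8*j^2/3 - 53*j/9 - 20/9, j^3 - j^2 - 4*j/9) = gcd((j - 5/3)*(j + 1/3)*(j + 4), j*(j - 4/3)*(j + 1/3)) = j + 1/3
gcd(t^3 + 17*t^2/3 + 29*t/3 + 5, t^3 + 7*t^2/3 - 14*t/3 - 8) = t + 3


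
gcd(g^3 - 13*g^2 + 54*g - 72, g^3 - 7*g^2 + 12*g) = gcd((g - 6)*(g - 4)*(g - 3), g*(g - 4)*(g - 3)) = g^2 - 7*g + 12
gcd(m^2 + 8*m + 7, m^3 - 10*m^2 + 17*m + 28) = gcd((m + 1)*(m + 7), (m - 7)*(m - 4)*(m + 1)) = m + 1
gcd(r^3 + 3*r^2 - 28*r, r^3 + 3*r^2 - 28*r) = r^3 + 3*r^2 - 28*r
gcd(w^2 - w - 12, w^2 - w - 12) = w^2 - w - 12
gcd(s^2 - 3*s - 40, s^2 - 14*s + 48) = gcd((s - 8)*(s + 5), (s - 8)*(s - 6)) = s - 8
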